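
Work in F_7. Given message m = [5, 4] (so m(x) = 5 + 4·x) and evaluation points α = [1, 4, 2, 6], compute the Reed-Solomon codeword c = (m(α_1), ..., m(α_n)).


c = [2, 0, 6, 1]

Message polynomial: m(x) = 5 + 4·x (mod 7).
For each evaluation point α_i, compute m(α_i) mod 7:
  α_1 = 1: Horner steps 4 → 2, so m(1) = 2.
  α_2 = 4: Horner steps 4 → 0, so m(4) = 0.
  α_3 = 2: Horner steps 4 → 6, so m(2) = 6.
  α_4 = 6: Horner steps 4 → 1, so m(6) = 1.
Codeword c = [2, 0, 6, 1] ∈ F_7^4.


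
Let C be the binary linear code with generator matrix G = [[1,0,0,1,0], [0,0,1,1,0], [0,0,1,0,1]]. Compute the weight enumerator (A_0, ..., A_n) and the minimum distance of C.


Weight distribution: A_0 = 1, A_2 = 6, A_4 = 1. Minimum distance d = 2.

Enumerate all 2^3 = 8 messages m ∈ F_2^3.
For each, compute codeword c = mG in F_2^5, then tally its weight.
  m = 000 → c = 00000, weight = 0.
  m = 100 → c = 10010, weight = 2.
  m = 010 → c = 00110, weight = 2.
  m = 110 → c = 10100, weight = 2.
  m = 001 → c = 00101, weight = 2.
  m = 101 → c = 10111, weight = 4.
  m = 011 → c = 00011, weight = 2.
  m = 111 → c = 10001, weight = 2.
Tally weights:
  weight 0: 1 codewords.
  weight 2: 6 codewords.
  weight 4: 1 codewords.
Minimum distance d = smallest w > 0 with A_w > 0 = 2.
Sanity: Σ A_w = 8 = 2^3 = 8 ✓.


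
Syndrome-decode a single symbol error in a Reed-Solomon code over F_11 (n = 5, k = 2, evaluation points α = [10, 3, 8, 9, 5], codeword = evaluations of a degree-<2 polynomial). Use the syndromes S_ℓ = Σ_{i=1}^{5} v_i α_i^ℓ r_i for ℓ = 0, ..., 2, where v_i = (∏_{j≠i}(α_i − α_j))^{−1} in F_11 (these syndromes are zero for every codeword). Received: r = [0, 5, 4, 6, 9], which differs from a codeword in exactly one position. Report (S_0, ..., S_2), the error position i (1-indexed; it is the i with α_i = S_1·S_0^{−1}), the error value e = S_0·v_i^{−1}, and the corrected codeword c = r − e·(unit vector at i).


S = (9, 2, 9), error at position 1, error magnitude e = 3, c = [8, 5, 4, 6, 9].

Step 1: column multipliers v_i = (∏_{j≠i}(α_i − α_j))^{−1} mod 11.
  i = 1 (α = 10): (10−3)(10−8)(10−9)(10−5) = 7·2·1·5 = 70 ≡ 4, so v_1 = 4^{−1} = 3 (mod 11).
  i = 2 (α = 3): (3−10)(3−8)(3−9)(3−5) = (−7)·(−5)·(−6)·(−2) = 420 ≡ 2, so v_2 = 2^{−1} = 6 (mod 11).
  i = 3 (α = 8): (8−10)(8−3)(8−9)(8−5) = (−2)·5·(−1)·3 = 30 ≡ 8, so v_3 = 8^{−1} = 7 (mod 11).
  i = 4 (α = 9): (9−10)(9−3)(9−8)(9−5) = (−1)·6·1·4 = −24 ≡ 9, so v_4 = 9^{−1} = 5 (mod 11).
  i = 5 (α = 5): (5−10)(5−3)(5−8)(5−9) = (−5)·2·(−3)·(−4) = −120 ≡ 1, so v_5 = 1^{−1} = 1 (mod 11).
  v = [3, 6, 7, 5, 1].
Step 2: syndromes of r = [0, 5, 4, 6, 9] (all sums mod 11).
  S_0 = Σ v_i r_i = 3·0 + 6·5 + 7·4 + 5·6 + 1·9 = 97 ≡ 9.
  S_1 = Σ v_i α_i r_i = 3·10·0 + 6·3·5 + 7·8·4 + 5·9·6 + 1·5·9 = 629 ≡ 2.
  α_i^2 mod 11 = [1, 9, 9, 4, 3].
  S_2 = Σ v_i α_i^2 r_i = 3·1·0 + 6·9·5 + 7·9·4 + 5·4·6 + 1·3·9 = 669 ≡ 9.
  S = (9, 2, 9) ≠ 0, so r is not a codeword (an error is present).
Step 3: locate the error. For a single error e at position i, S_ℓ = v_i·e·α_i^ℓ, so α_err = S_1/S_0.
  S_0^{−1} = 9^{−1} = 5 (mod 11), so α_err = 2·5 = 10 ≡ 10 = α_1. Error position i = 1.
  Consistency check: S_2/S_1 = 9·6 = 54 ≡ 10 = α_err ✓ (single-error assumption holds).
Step 4: error magnitude e = S_0/v_1 = S_0·∏_{j≠1}(α_1 − α_j) = 9·4 = 36 ≡ 3 (mod 11).
Step 5: correct position 1: c_1 = r_1 − e = 0 − 3 ≡ 8 (mod 11). Hence c = [8, 5, 4, 6, 9].
  Check: interpolating c through the α_i gives m(x) = 10 + 2·x (degree < 2) with m(α_i) = c_i for every i, so c is indeed a codeword.


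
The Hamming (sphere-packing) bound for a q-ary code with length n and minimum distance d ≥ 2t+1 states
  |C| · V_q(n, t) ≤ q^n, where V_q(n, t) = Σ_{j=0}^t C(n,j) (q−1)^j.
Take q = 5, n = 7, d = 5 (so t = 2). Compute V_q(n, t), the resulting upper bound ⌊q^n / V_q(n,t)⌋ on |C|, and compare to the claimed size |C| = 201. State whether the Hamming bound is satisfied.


V_q(n, t) = 365, q^n = 78125, Hamming bound = 214, |C| = 201 ≤ bound (satisfied).

Step 1: Compute V_q(n, t) = Σ_{j=0}^2 C(n, j) (q−1)^j.
  j = 0: C(7,0)·(4)^0 = 1·1 = 1.
  j = 1: C(7,1)·(4)^1 = 7·4 = 28.
  j = 2: C(7,2)·(4)^2 = 21·16 = 336.
  V_q(n, t) = 1 + 28 + 336 = 365.
Step 2: q^n = 5^7 = 78125.
Step 3: Hamming bound ⌊q^n / V_q(n,t)⌋ = ⌊78125/365⌋ = 214.
Step 4: Compare |C| = 201 to 214: satisfied.
The claimed |C| lies below the Hamming bound.


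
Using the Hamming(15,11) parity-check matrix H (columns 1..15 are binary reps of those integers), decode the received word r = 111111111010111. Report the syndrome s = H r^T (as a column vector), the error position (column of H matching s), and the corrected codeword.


s = (0, 1, 1, 0)^T, error position = 6, corrected codeword c = 111110111010111

Compute s = H r^T mod 2 one row at a time:
  s_1 = 1 + 1 + 0 + 1 + 0 + 1 + 1 + 1 = 6 ≡ 0 (mod 2).
  s_2 = 1 + 1 + 1 + 1 + 0 + 1 + 1 + 1 = 7 ≡ 1 (mod 2).
  s_3 = 1 + 1 + 1 + 1 + 0 + 1 + 1 + 1 = 7 ≡ 1 (mod 2).
  s_4 = 1 + 1 + 1 + 1 + 1 + 1 + 1 + 1 = 8 ≡ 0 (mod 2).
s = (0, 1, 1, 0)^T — this equals column 6 of H (binary 0110), so error is at position 6.
Correct: flip bit 6 of r = 111111111010111 to get c = 111110111010111.


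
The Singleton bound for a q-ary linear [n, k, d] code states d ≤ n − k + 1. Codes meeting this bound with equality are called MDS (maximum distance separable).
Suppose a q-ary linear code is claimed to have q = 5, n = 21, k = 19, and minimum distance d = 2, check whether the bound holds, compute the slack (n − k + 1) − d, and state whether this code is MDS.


Singleton RHS = n − k + 1 = 3, slack = 1, bound satisfied, not MDS.

Singleton bound: d ≤ n − k + 1.
Here n = 21, k = 19, so n − k + 1 = 3.
Given d = 2, check d ≤ 3: YES.
Slack = (n − k + 1) − d = 1.
The code is NOT MDS (slack = 1 > 0).
Description: the claimed parameters are [21, 19, 2]_5; such a code would be non-MDS.


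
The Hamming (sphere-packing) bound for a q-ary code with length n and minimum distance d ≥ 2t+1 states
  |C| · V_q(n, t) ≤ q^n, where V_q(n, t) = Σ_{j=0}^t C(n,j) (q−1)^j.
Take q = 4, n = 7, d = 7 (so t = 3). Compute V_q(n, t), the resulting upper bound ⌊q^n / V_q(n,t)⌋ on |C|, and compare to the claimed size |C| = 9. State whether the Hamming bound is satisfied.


V_q(n, t) = 1156, q^n = 16384, Hamming bound = 14, |C| = 9 ≤ bound (satisfied).

Step 1: Compute V_q(n, t) = Σ_{j=0}^3 C(n, j) (q−1)^j.
  j = 0: C(7,0)·(3)^0 = 1·1 = 1.
  j = 1: C(7,1)·(3)^1 = 7·3 = 21.
  j = 2: C(7,2)·(3)^2 = 21·9 = 189.
  j = 3: C(7,3)·(3)^3 = 35·27 = 945.
  V_q(n, t) = 1 + 21 + 189 + 945 = 1156.
Step 2: q^n = 4^7 = 16384.
Step 3: Hamming bound ⌊q^n / V_q(n,t)⌋ = ⌊16384/1156⌋ = 14.
Step 4: Compare |C| = 9 to 14: satisfied.
The claimed |C| lies below the Hamming bound.


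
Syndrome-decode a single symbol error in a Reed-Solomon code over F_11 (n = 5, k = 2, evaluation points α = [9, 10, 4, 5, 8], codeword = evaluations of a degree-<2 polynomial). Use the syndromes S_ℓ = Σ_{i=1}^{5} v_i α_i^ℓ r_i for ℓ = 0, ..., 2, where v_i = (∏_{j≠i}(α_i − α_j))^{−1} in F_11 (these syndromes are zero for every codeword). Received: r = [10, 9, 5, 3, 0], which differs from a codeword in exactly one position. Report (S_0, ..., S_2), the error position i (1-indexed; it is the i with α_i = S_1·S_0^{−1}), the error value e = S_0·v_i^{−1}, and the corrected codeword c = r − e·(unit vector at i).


S = (10, 7, 6), error at position 3, error magnitude e = 1, c = [10, 9, 4, 3, 0].

Step 1: column multipliers v_i = (∏_{j≠i}(α_i − α_j))^{−1} mod 11.
  i = 1 (α = 9): (9−10)(9−4)(9−5)(9−8) = (−1)·5·4·1 = −20 ≡ 2, so v_1 = 2^{−1} = 6 (mod 11).
  i = 2 (α = 10): (10−9)(10−4)(10−5)(10−8) = 1·6·5·2 = 60 ≡ 5, so v_2 = 5^{−1} = 9 (mod 11).
  i = 3 (α = 4): (4−9)(4−10)(4−5)(4−8) = (−5)·(−6)·(−1)·(−4) = 120 ≡ 10, so v_3 = 10^{−1} = 10 (mod 11).
  i = 4 (α = 5): (5−9)(5−10)(5−4)(5−8) = (−4)·(−5)·1·(−3) = −60 ≡ 6, so v_4 = 6^{−1} = 2 (mod 11).
  i = 5 (α = 8): (8−9)(8−10)(8−4)(8−5) = (−1)·(−2)·4·3 = 24 ≡ 2, so v_5 = 2^{−1} = 6 (mod 11).
  v = [6, 9, 10, 2, 6].
Step 2: syndromes of r = [10, 9, 5, 3, 0] (all sums mod 11).
  S_0 = Σ v_i r_i = 6·10 + 9·9 + 10·5 + 2·3 + 6·0 = 197 ≡ 10.
  S_1 = Σ v_i α_i r_i = 6·9·10 + 9·10·9 + 10·4·5 + 2·5·3 + 6·8·0 = 1580 ≡ 7.
  α_i^2 mod 11 = [4, 1, 5, 3, 9].
  S_2 = Σ v_i α_i^2 r_i = 6·4·10 + 9·1·9 + 10·5·5 + 2·3·3 + 6·9·0 = 589 ≡ 6.
  S = (10, 7, 6) ≠ 0, so r is not a codeword (an error is present).
Step 3: locate the error. For a single error e at position i, S_ℓ = v_i·e·α_i^ℓ, so α_err = S_1/S_0.
  S_0^{−1} = 10^{−1} = 10 (mod 11), so α_err = 7·10 = 70 ≡ 4 = α_3. Error position i = 3.
  Consistency check: S_2/S_1 = 6·8 = 48 ≡ 4 = α_err ✓ (single-error assumption holds).
Step 4: error magnitude e = S_0/v_3 = S_0·∏_{j≠3}(α_3 − α_j) = 10·10 = 100 ≡ 1 (mod 11).
Step 5: correct position 3: c_3 = r_3 − e = 5 − 1 ≡ 4 (mod 11). Hence c = [10, 9, 4, 3, 0].
  Check: interpolating c through the α_i gives m(x) = 8 + 10·x (degree < 2) with m(α_i) = c_i for every i, so c is indeed a codeword.


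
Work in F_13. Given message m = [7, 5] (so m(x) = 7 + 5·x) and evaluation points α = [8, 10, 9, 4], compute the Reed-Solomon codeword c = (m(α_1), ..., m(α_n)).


c = [8, 5, 0, 1]

Message polynomial: m(x) = 7 + 5·x (mod 13).
For each evaluation point α_i, compute m(α_i) mod 13:
  α_1 = 8: Horner steps 5 → 8, so m(8) = 8.
  α_2 = 10: Horner steps 5 → 5, so m(10) = 5.
  α_3 = 9: Horner steps 5 → 0, so m(9) = 0.
  α_4 = 4: Horner steps 5 → 1, so m(4) = 1.
Codeword c = [8, 5, 0, 1] ∈ F_13^4.


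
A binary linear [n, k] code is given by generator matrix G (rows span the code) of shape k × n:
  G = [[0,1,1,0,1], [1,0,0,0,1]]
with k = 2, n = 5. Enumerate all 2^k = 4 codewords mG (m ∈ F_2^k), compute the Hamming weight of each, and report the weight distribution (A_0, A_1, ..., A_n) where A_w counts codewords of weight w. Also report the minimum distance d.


Weight distribution: A_0 = 1, A_2 = 1, A_3 = 2. Minimum distance d = 2.

Enumerate all 2^2 = 4 messages m ∈ F_2^2.
For each, compute codeword c = mG in F_2^5, then tally its weight.
  m = 00 → c = 00000, weight = 0.
  m = 10 → c = 01101, weight = 3.
  m = 01 → c = 10001, weight = 2.
  m = 11 → c = 11100, weight = 3.
Tally weights:
  weight 0: 1 codewords.
  weight 2: 1 codewords.
  weight 3: 2 codewords.
Minimum distance d = smallest w > 0 with A_w > 0 = 2.
Sanity: Σ A_w = 4 = 2^2 = 4 ✓.


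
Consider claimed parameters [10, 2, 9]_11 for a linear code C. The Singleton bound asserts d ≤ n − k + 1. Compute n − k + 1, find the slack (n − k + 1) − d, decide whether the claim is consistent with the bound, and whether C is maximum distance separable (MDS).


Singleton RHS = n − k + 1 = 9, slack = 0, bound satisfied, MDS.

Singleton bound: d ≤ n − k + 1.
Here n = 10, k = 2, so n − k + 1 = 9.
Given d = 9, check d ≤ 9: YES.
Slack = (n − k + 1) − d = 0.
The code is MDS (slack = 0).
Description: the claimed parameters are [10, 2, 9]_11; such a code would be MDS (meets Singleton bound).


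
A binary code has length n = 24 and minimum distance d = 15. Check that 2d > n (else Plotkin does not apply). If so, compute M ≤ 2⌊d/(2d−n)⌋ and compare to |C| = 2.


Plotkin bound M ≤ 4; given |C| = 2 ≤ bound (satisfied).

Check applicability: 2d = 30, n = 24.
2d − n = 6 > 0, so Plotkin applies.
Compute d/(2d−n) = 15/6 ≈ 2.5000.
⌊d/(2d−n)⌋ = 2.
Plotkin bound: M ≤ 2·2 = 4.
Given |C| = 2, check: satisfied.
This |C| is below the Plotkin bound.


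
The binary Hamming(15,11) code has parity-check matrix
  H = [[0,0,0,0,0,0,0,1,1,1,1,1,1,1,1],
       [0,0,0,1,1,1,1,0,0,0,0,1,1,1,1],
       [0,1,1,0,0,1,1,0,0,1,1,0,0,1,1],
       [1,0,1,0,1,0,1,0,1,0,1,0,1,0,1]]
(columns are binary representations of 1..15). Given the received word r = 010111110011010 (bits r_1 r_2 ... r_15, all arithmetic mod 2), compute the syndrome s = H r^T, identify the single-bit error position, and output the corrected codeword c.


s = (0, 0, 1, 1)^T, error position = 3, corrected codeword c = 011111110011010

Compute s = H r^T mod 2 one row at a time:
  s_1 = 1 + 0 + 0 + 1 + 1 + 0 + 1 + 0 = 4 ≡ 0 (mod 2).
  s_2 = 1 + 1 + 1 + 1 + 1 + 0 + 1 + 0 = 6 ≡ 0 (mod 2).
  s_3 = 1 + 0 + 1 + 1 + 0 + 1 + 1 + 0 = 5 ≡ 1 (mod 2).
  s_4 = 0 + 0 + 1 + 1 + 0 + 1 + 0 + 0 = 3 ≡ 1 (mod 2).
s = (0, 0, 1, 1)^T — this equals column 3 of H (binary 0011), so error is at position 3.
Correct: flip bit 3 of r = 010111110011010 to get c = 011111110011010.


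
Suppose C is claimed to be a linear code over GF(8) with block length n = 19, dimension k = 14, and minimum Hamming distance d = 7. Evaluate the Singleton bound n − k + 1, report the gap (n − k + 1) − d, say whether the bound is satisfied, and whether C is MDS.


Singleton RHS = n − k + 1 = 6, slack = -1, bound violated (no such code; not MDS).

Singleton bound: d ≤ n − k + 1.
Here n = 19, k = 14, so n − k + 1 = 6.
Given d = 7, check d ≤ 6: NO.
Slack = (n − k + 1) − d = -1.
The slack is negative: d = 7 exceeds n − k + 1 = 6 by 1, so the Singleton bound is violated and no linear [19, 14, 7]_8 code can exist. In particular it is not MDS (MDS requires d = n − k + 1 exactly).
Description: the claimed parameters are [19, 14, 7]_8; such a code would be impossible (violates the Singleton bound).


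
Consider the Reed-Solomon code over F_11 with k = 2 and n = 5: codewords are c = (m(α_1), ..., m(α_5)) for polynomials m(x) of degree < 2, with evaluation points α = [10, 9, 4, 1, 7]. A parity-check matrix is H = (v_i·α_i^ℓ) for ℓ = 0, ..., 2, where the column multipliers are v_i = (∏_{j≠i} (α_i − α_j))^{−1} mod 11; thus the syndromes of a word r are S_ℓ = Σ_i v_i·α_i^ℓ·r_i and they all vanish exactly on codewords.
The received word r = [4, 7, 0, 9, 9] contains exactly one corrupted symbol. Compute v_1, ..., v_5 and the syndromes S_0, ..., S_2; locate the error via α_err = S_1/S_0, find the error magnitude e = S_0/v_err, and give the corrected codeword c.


S = (2, 3, 10), error at position 5, error magnitude e = 7, c = [4, 7, 0, 9, 2].

Step 1: column multipliers v_i = (∏_{j≠i}(α_i − α_j))^{−1} mod 11.
  i = 1 (α = 10): (10−9)(10−4)(10−1)(10−7) = 1·6·9·3 = 162 ≡ 8, so v_1 = 8^{−1} = 7 (mod 11).
  i = 2 (α = 9): (9−10)(9−4)(9−1)(9−7) = (−1)·5·8·2 = −80 ≡ 8, so v_2 = 8^{−1} = 7 (mod 11).
  i = 3 (α = 4): (4−10)(4−9)(4−1)(4−7) = (−6)·(−5)·3·(−3) = −270 ≡ 5, so v_3 = 5^{−1} = 9 (mod 11).
  i = 4 (α = 1): (1−10)(1−9)(1−4)(1−7) = (−9)·(−8)·(−3)·(−6) = 1296 ≡ 9, so v_4 = 9^{−1} = 5 (mod 11).
  i = 5 (α = 7): (7−10)(7−9)(7−4)(7−1) = (−3)·(−2)·3·6 = 108 ≡ 9, so v_5 = 9^{−1} = 5 (mod 11).
  v = [7, 7, 9, 5, 5].
Step 2: syndromes of r = [4, 7, 0, 9, 9] (all sums mod 11).
  S_0 = Σ v_i r_i = 7·4 + 7·7 + 9·0 + 5·9 + 5·9 = 167 ≡ 2.
  S_1 = Σ v_i α_i r_i = 7·10·4 + 7·9·7 + 9·4·0 + 5·1·9 + 5·7·9 = 1081 ≡ 3.
  α_i^2 mod 11 = [1, 4, 5, 1, 5].
  S_2 = Σ v_i α_i^2 r_i = 7·1·4 + 7·4·7 + 9·5·0 + 5·1·9 + 5·5·9 = 494 ≡ 10.
  S = (2, 3, 10) ≠ 0, so r is not a codeword (an error is present).
Step 3: locate the error. For a single error e at position i, S_ℓ = v_i·e·α_i^ℓ, so α_err = S_1/S_0.
  S_0^{−1} = 2^{−1} = 6 (mod 11), so α_err = 3·6 = 18 ≡ 7 = α_5. Error position i = 5.
  Consistency check: S_2/S_1 = 10·4 = 40 ≡ 7 = α_err ✓ (single-error assumption holds).
Step 4: error magnitude e = S_0/v_5 = S_0·∏_{j≠5}(α_5 − α_j) = 2·9 = 18 ≡ 7 (mod 11).
Step 5: correct position 5: c_5 = r_5 − e = 9 − 7 ≡ 2 (mod 11). Hence c = [4, 7, 0, 9, 2].
  Check: interpolating c through the α_i gives m(x) = 1 + 8·x (degree < 2) with m(α_i) = c_i for every i, so c is indeed a codeword.


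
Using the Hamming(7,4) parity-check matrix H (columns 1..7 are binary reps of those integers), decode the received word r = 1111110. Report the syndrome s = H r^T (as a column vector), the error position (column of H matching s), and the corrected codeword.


s = (1, 1, 1)^T, error position = 7, corrected codeword c = 1111111

Compute s = H r^T mod 2 one row at a time:
  s_1 = 1 + 1 + 1 + 0 = 3 ≡ 1 (mod 2).
  s_2 = 1 + 1 + 1 + 0 = 3 ≡ 1 (mod 2).
  s_3 = 1 + 1 + 1 + 0 = 3 ≡ 1 (mod 2).
s = (1, 1, 1)^T — this equals column 7 of H (binary 111), so error is at position 7.
Correct: flip bit 7 of r = 1111110 to get c = 1111111.


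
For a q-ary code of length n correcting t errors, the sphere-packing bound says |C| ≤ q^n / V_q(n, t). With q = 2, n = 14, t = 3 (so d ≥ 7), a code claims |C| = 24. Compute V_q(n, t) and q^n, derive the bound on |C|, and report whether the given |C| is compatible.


V_q(n, t) = 470, q^n = 16384, Hamming bound = 34, |C| = 24 ≤ bound (satisfied).

Step 1: Compute V_q(n, t) = Σ_{j=0}^3 C(n, j) (q−1)^j.
  j = 0: C(14,0)·(1)^0 = 1·1 = 1.
  j = 1: C(14,1)·(1)^1 = 14·1 = 14.
  j = 2: C(14,2)·(1)^2 = 91·1 = 91.
  j = 3: C(14,3)·(1)^3 = 364·1 = 364.
  V_q(n, t) = 1 + 14 + 91 + 364 = 470.
Step 2: q^n = 2^14 = 16384.
Step 3: Hamming bound ⌊q^n / V_q(n,t)⌋ = ⌊16384/470⌋ = 34.
Step 4: Compare |C| = 24 to 34: satisfied.
The claimed |C| lies below the Hamming bound.


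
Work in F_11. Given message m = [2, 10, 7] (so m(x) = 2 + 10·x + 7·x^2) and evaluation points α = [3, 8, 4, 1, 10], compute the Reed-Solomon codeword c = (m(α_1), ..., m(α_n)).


c = [7, 2, 0, 8, 10]

Message polynomial: m(x) = 2 + 10·x + 7·x^2 (mod 11).
For each evaluation point α_i, compute m(α_i) mod 11:
  α_1 = 3: Horner steps 7 → 9 → 7, so m(3) = 7.
  α_2 = 8: Horner steps 7 → 0 → 2, so m(8) = 2.
  α_3 = 4: Horner steps 7 → 5 → 0, so m(4) = 0.
  α_4 = 1: Horner steps 7 → 6 → 8, so m(1) = 8.
  α_5 = 10: Horner steps 7 → 3 → 10, so m(10) = 10.
Codeword c = [7, 2, 0, 8, 10] ∈ F_11^5.


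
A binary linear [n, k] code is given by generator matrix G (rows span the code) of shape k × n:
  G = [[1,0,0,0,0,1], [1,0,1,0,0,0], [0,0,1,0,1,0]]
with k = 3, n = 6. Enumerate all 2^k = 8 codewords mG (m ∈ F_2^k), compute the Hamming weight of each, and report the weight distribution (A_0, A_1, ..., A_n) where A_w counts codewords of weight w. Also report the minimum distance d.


Weight distribution: A_0 = 1, A_2 = 6, A_4 = 1. Minimum distance d = 2.

Enumerate all 2^3 = 8 messages m ∈ F_2^3.
For each, compute codeword c = mG in F_2^6, then tally its weight.
  m = 000 → c = 000000, weight = 0.
  m = 100 → c = 100001, weight = 2.
  m = 010 → c = 101000, weight = 2.
  m = 110 → c = 001001, weight = 2.
  m = 001 → c = 001010, weight = 2.
  m = 101 → c = 101011, weight = 4.
  m = 011 → c = 100010, weight = 2.
  m = 111 → c = 000011, weight = 2.
Tally weights:
  weight 0: 1 codewords.
  weight 2: 6 codewords.
  weight 4: 1 codewords.
Minimum distance d = smallest w > 0 with A_w > 0 = 2.
Sanity: Σ A_w = 8 = 2^3 = 8 ✓.


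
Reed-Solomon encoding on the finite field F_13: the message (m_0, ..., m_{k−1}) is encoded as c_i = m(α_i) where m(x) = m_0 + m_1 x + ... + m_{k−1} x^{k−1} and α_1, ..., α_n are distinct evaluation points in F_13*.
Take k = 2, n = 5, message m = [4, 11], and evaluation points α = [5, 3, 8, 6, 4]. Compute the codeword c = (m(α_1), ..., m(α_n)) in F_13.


c = [7, 11, 1, 5, 9]

Message polynomial: m(x) = 4 + 11·x (mod 13).
For each evaluation point α_i, compute m(α_i) mod 13:
  α_1 = 5: Horner steps 11 → 7, so m(5) = 7.
  α_2 = 3: Horner steps 11 → 11, so m(3) = 11.
  α_3 = 8: Horner steps 11 → 1, so m(8) = 1.
  α_4 = 6: Horner steps 11 → 5, so m(6) = 5.
  α_5 = 4: Horner steps 11 → 9, so m(4) = 9.
Codeword c = [7, 11, 1, 5, 9] ∈ F_13^5.


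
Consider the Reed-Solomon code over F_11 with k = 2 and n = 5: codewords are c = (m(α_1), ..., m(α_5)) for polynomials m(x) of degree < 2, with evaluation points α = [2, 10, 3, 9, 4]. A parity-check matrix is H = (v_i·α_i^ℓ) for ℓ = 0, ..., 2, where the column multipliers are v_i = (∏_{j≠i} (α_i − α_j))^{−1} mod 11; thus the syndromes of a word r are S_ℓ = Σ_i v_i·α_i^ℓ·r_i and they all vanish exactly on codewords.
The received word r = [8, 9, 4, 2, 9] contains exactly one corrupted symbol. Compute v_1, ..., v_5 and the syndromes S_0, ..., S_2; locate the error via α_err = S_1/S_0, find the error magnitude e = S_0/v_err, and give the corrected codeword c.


S = (4, 5, 9), error at position 5, error magnitude e = 9, c = [8, 9, 4, 2, 0].

Step 1: column multipliers v_i = (∏_{j≠i}(α_i − α_j))^{−1} mod 11.
  i = 1 (α = 2): (2−10)(2−3)(2−9)(2−4) = (−8)·(−1)·(−7)·(−2) = 112 ≡ 2, so v_1 = 2^{−1} = 6 (mod 11).
  i = 2 (α = 10): (10−2)(10−3)(10−9)(10−4) = 8·7·1·6 = 336 ≡ 6, so v_2 = 6^{−1} = 2 (mod 11).
  i = 3 (α = 3): (3−2)(3−10)(3−9)(3−4) = 1·(−7)·(−6)·(−1) = −42 ≡ 2, so v_3 = 2^{−1} = 6 (mod 11).
  i = 4 (α = 9): (9−2)(9−10)(9−3)(9−4) = 7·(−1)·6·5 = −210 ≡ 10, so v_4 = 10^{−1} = 10 (mod 11).
  i = 5 (α = 4): (4−2)(4−10)(4−3)(4−9) = 2·(−6)·1·(−5) = 60 ≡ 5, so v_5 = 5^{−1} = 9 (mod 11).
  v = [6, 2, 6, 10, 9].
Step 2: syndromes of r = [8, 9, 4, 2, 9] (all sums mod 11).
  S_0 = Σ v_i r_i = 6·8 + 2·9 + 6·4 + 10·2 + 9·9 = 191 ≡ 4.
  S_1 = Σ v_i α_i r_i = 6·2·8 + 2·10·9 + 6·3·4 + 10·9·2 + 9·4·9 = 852 ≡ 5.
  α_i^2 mod 11 = [4, 1, 9, 4, 5].
  S_2 = Σ v_i α_i^2 r_i = 6·4·8 + 2·1·9 + 6·9·4 + 10·4·2 + 9·5·9 = 911 ≡ 9.
  S = (4, 5, 9) ≠ 0, so r is not a codeword (an error is present).
Step 3: locate the error. For a single error e at position i, S_ℓ = v_i·e·α_i^ℓ, so α_err = S_1/S_0.
  S_0^{−1} = 4^{−1} = 3 (mod 11), so α_err = 5·3 = 15 ≡ 4 = α_5. Error position i = 5.
  Consistency check: S_2/S_1 = 9·9 = 81 ≡ 4 = α_err ✓ (single-error assumption holds).
Step 4: error magnitude e = S_0/v_5 = S_0·∏_{j≠5}(α_5 − α_j) = 4·5 = 20 ≡ 9 (mod 11).
Step 5: correct position 5: c_5 = r_5 − e = 9 − 9 ≡ 0 (mod 11). Hence c = [8, 9, 4, 2, 0].
  Check: interpolating c through the α_i gives m(x) = 5 + 7·x (degree < 2) with m(α_i) = c_i for every i, so c is indeed a codeword.


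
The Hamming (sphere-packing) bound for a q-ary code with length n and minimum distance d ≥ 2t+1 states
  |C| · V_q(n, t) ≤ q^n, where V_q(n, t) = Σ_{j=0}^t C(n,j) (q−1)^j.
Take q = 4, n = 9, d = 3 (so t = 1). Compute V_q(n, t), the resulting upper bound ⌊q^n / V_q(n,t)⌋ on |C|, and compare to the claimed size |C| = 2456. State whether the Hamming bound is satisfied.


V_q(n, t) = 28, q^n = 262144, Hamming bound = 9362, |C| = 2456 ≤ bound (satisfied).

Step 1: Compute V_q(n, t) = Σ_{j=0}^1 C(n, j) (q−1)^j.
  j = 0: C(9,0)·(3)^0 = 1·1 = 1.
  j = 1: C(9,1)·(3)^1 = 9·3 = 27.
  V_q(n, t) = 1 + 27 = 28.
Step 2: q^n = 4^9 = 262144.
Step 3: Hamming bound ⌊q^n / V_q(n,t)⌋ = ⌊262144/28⌋ = 9362.
Step 4: Compare |C| = 2456 to 9362: satisfied.
The claimed |C| lies below the Hamming bound.


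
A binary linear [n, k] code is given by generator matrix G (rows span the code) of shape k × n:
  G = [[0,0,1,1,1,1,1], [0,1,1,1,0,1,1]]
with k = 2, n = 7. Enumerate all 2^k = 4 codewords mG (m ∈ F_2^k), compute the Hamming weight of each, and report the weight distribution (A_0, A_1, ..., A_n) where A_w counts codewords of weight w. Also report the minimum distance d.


Weight distribution: A_0 = 1, A_2 = 1, A_5 = 2. Minimum distance d = 2.

Enumerate all 2^2 = 4 messages m ∈ F_2^2.
For each, compute codeword c = mG in F_2^7, then tally its weight.
  m = 00 → c = 0000000, weight = 0.
  m = 10 → c = 0011111, weight = 5.
  m = 01 → c = 0111011, weight = 5.
  m = 11 → c = 0100100, weight = 2.
Tally weights:
  weight 0: 1 codewords.
  weight 2: 1 codewords.
  weight 5: 2 codewords.
Minimum distance d = smallest w > 0 with A_w > 0 = 2.
Sanity: Σ A_w = 4 = 2^2 = 4 ✓.


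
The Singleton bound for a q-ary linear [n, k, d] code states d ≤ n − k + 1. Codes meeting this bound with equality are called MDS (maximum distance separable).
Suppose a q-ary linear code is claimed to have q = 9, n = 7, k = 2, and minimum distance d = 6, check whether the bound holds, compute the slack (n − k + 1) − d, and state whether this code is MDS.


Singleton RHS = n − k + 1 = 6, slack = 0, bound satisfied, MDS.

Singleton bound: d ≤ n − k + 1.
Here n = 7, k = 2, so n − k + 1 = 6.
Given d = 6, check d ≤ 6: YES.
Slack = (n − k + 1) − d = 0.
The code is MDS (slack = 0).
Description: the claimed parameters are [7, 2, 6]_9; such a code would be MDS (meets Singleton bound).


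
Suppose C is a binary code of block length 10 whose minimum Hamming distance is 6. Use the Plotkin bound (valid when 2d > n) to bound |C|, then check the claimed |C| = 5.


Plotkin bound M ≤ 6; given |C| = 5 ≤ bound (satisfied).

Check applicability: 2d = 12, n = 10.
2d − n = 2 > 0, so Plotkin applies.
Compute d/(2d−n) = 6/2 ≈ 3.0000.
⌊d/(2d−n)⌋ = 3.
Plotkin bound: M ≤ 2·3 = 6.
Given |C| = 5, check: satisfied.
This |C| is below the Plotkin bound.


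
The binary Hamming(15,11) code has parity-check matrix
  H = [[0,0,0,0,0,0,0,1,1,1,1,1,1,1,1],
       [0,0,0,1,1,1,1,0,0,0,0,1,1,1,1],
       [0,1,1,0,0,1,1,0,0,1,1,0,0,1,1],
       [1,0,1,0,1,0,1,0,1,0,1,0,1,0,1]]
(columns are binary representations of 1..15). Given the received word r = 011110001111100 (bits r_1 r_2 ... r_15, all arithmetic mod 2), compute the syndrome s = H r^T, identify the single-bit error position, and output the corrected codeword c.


s = (1, 0, 0, 1)^T, error position = 9, corrected codeword c = 011110000111100

Compute s = H r^T mod 2 one row at a time:
  s_1 = 0 + 1 + 1 + 1 + 1 + 1 + 0 + 0 = 5 ≡ 1 (mod 2).
  s_2 = 1 + 1 + 0 + 0 + 1 + 1 + 0 + 0 = 4 ≡ 0 (mod 2).
  s_3 = 1 + 1 + 0 + 0 + 1 + 1 + 0 + 0 = 4 ≡ 0 (mod 2).
  s_4 = 0 + 1 + 1 + 0 + 1 + 1 + 1 + 0 = 5 ≡ 1 (mod 2).
s = (1, 0, 0, 1)^T — this equals column 9 of H (binary 1001), so error is at position 9.
Correct: flip bit 9 of r = 011110001111100 to get c = 011110000111100.


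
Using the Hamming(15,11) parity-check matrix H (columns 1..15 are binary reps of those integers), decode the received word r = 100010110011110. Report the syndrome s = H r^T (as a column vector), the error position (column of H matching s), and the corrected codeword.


s = (1, 1, 1, 1)^T, error position = 15, corrected codeword c = 100010110011111

Compute s = H r^T mod 2 one row at a time:
  s_1 = 1 + 0 + 0 + 1 + 1 + 1 + 1 + 0 = 5 ≡ 1 (mod 2).
  s_2 = 0 + 1 + 0 + 1 + 1 + 1 + 1 + 0 = 5 ≡ 1 (mod 2).
  s_3 = 0 + 0 + 0 + 1 + 0 + 1 + 1 + 0 = 3 ≡ 1 (mod 2).
  s_4 = 1 + 0 + 1 + 1 + 0 + 1 + 1 + 0 = 5 ≡ 1 (mod 2).
s = (1, 1, 1, 1)^T — this equals column 15 of H (binary 1111), so error is at position 15.
Correct: flip bit 15 of r = 100010110011110 to get c = 100010110011111.


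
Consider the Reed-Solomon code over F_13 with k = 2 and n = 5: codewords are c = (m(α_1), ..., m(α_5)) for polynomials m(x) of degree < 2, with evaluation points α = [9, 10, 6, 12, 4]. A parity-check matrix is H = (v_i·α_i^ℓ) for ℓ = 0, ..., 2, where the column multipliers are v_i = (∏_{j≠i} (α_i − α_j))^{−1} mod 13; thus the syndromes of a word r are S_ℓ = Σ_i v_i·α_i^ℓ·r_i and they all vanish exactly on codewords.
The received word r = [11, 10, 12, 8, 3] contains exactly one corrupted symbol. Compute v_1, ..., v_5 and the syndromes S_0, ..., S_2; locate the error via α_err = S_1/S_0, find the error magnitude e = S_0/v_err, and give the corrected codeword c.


S = (2, 12, 7), error at position 3, error magnitude e = 11, c = [11, 10, 1, 8, 3].

Step 1: column multipliers v_i = (∏_{j≠i}(α_i − α_j))^{−1} mod 13.
  i = 1 (α = 9): (9−10)(9−6)(9−12)(9−4) = (−1)·3·(−3)·5 = 45 ≡ 6, so v_1 = 6^{−1} = 11 (mod 13).
  i = 2 (α = 10): (10−9)(10−6)(10−12)(10−4) = 1·4·(−2)·6 = −48 ≡ 4, so v_2 = 4^{−1} = 10 (mod 13).
  i = 3 (α = 6): (6−9)(6−10)(6−12)(6−4) = (−3)·(−4)·(−6)·2 = −144 ≡ 12, so v_3 = 12^{−1} = 12 (mod 13).
  i = 4 (α = 12): (12−9)(12−10)(12−6)(12−4) = 3·2·6·8 = 288 ≡ 2, so v_4 = 2^{−1} = 7 (mod 13).
  i = 5 (α = 4): (4−9)(4−10)(4−6)(4−12) = (−5)·(−6)·(−2)·(−8) = 480 ≡ 12, so v_5 = 12^{−1} = 12 (mod 13).
  v = [11, 10, 12, 7, 12].
Step 2: syndromes of r = [11, 10, 12, 8, 3] (all sums mod 13).
  S_0 = Σ v_i r_i = 11·11 + 10·10 + 12·12 + 7·8 + 12·3 = 457 ≡ 2.
  S_1 = Σ v_i α_i r_i = 11·9·11 + 10·10·10 + 12·6·12 + 7·12·8 + 12·4·3 = 3769 ≡ 12.
  α_i^2 mod 13 = [3, 9, 10, 1, 3].
  S_2 = Σ v_i α_i^2 r_i = 11·3·11 + 10·9·10 + 12·10·12 + 7·1·8 + 12·3·3 = 2867 ≡ 7.
  S = (2, 12, 7) ≠ 0, so r is not a codeword (an error is present).
Step 3: locate the error. For a single error e at position i, S_ℓ = v_i·e·α_i^ℓ, so α_err = S_1/S_0.
  S_0^{−1} = 2^{−1} = 7 (mod 13), so α_err = 12·7 = 84 ≡ 6 = α_3. Error position i = 3.
  Consistency check: S_2/S_1 = 7·12 = 84 ≡ 6 = α_err ✓ (single-error assumption holds).
Step 4: error magnitude e = S_0/v_3 = S_0·∏_{j≠3}(α_3 − α_j) = 2·12 = 24 ≡ 11 (mod 13).
Step 5: correct position 3: c_3 = r_3 − e = 12 − 11 ≡ 1 (mod 13). Hence c = [11, 10, 1, 8, 3].
  Check: interpolating c through the α_i gives m(x) = 7 + 12·x (degree < 2) with m(α_i) = c_i for every i, so c is indeed a codeword.


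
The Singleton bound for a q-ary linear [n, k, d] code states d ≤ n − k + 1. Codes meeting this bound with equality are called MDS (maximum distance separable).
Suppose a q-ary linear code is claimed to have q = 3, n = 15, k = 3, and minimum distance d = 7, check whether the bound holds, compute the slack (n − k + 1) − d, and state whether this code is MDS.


Singleton RHS = n − k + 1 = 13, slack = 6, bound satisfied, not MDS.

Singleton bound: d ≤ n − k + 1.
Here n = 15, k = 3, so n − k + 1 = 13.
Given d = 7, check d ≤ 13: YES.
Slack = (n − k + 1) − d = 6.
The code is NOT MDS (slack = 6 > 0).
Description: the claimed parameters are [15, 3, 7]_3; such a code would be non-MDS.


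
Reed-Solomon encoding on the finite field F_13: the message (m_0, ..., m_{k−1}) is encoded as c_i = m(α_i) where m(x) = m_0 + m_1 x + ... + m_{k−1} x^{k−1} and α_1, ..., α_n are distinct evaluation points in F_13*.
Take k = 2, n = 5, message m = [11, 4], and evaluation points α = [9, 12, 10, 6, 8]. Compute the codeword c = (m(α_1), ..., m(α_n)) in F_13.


c = [8, 7, 12, 9, 4]

Message polynomial: m(x) = 11 + 4·x (mod 13).
For each evaluation point α_i, compute m(α_i) mod 13:
  α_1 = 9: Horner steps 4 → 8, so m(9) = 8.
  α_2 = 12: Horner steps 4 → 7, so m(12) = 7.
  α_3 = 10: Horner steps 4 → 12, so m(10) = 12.
  α_4 = 6: Horner steps 4 → 9, so m(6) = 9.
  α_5 = 8: Horner steps 4 → 4, so m(8) = 4.
Codeword c = [8, 7, 12, 9, 4] ∈ F_13^5.


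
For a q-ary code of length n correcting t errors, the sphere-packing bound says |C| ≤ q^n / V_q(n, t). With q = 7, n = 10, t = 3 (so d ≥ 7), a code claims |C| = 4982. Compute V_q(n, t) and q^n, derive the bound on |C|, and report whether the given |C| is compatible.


V_q(n, t) = 27601, q^n = 282475249, Hamming bound = 10234, |C| = 4982 ≤ bound (satisfied).

Step 1: Compute V_q(n, t) = Σ_{j=0}^3 C(n, j) (q−1)^j.
  j = 0: C(10,0)·(6)^0 = 1·1 = 1.
  j = 1: C(10,1)·(6)^1 = 10·6 = 60.
  j = 2: C(10,2)·(6)^2 = 45·36 = 1620.
  j = 3: C(10,3)·(6)^3 = 120·216 = 25920.
  V_q(n, t) = 1 + 60 + 1620 + 25920 = 27601.
Step 2: q^n = 7^10 = 282475249.
Step 3: Hamming bound ⌊q^n / V_q(n,t)⌋ = ⌊282475249/27601⌋ = 10234.
Step 4: Compare |C| = 4982 to 10234: satisfied.
The claimed |C| lies below the Hamming bound.


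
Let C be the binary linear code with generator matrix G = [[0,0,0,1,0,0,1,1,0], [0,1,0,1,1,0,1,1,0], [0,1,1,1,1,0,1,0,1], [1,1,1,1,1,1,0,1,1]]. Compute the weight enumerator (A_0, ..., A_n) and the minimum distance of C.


Weight distribution: A_0 = 1, A_2 = 1, A_3 = 3, A_4 = 2, A_5 = 4, A_6 = 3, A_7 = 1, A_8 = 1. Minimum distance d = 2.

Enumerate all 2^4 = 16 messages m ∈ F_2^4.
For each, compute codeword c = mG in F_2^9, then tally its weight.
  m = 0000 → c = 000000000, weight = 0.
  m = 1000 → c = 000100110, weight = 3.
  m = 0100 → c = 010110110, weight = 5.
  m = 1100 → c = 010010000, weight = 2.
  m = 0010 → c = 011110101, weight = 6.
  m = 1010 → c = 011010011, weight = 5.
  m = 0110 → c = 001000011, weight = 3.
  m = 1110 → c = 001100101, weight = 4.
  m = 0001 → c = 111111011, weight = 8.
  m = 1001 → c = 111011101, weight = 7.
  m = 0101 → c = 101001101, weight = 5.
  m = 1101 → c = 101101011, weight = 6.
  m = 0011 → c = 100001110, weight = 4.
  m = 1011 → c = 100101000, weight = 3.
  m = 0111 → c = 110111000, weight = 5.
  m = 1111 → c = 110011110, weight = 6.
Tally weights:
  weight 0: 1 codewords.
  weight 2: 1 codewords.
  weight 3: 3 codewords.
  weight 4: 2 codewords.
  weight 5: 4 codewords.
  weight 6: 3 codewords.
  weight 7: 1 codewords.
  weight 8: 1 codewords.
Minimum distance d = smallest w > 0 with A_w > 0 = 2.
Sanity: Σ A_w = 16 = 2^4 = 16 ✓.


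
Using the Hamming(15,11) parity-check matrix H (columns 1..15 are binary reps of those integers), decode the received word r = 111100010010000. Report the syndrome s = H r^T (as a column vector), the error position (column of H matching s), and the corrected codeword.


s = (0, 1, 1, 1)^T, error position = 7, corrected codeword c = 111100110010000

Compute s = H r^T mod 2 one row at a time:
  s_1 = 1 + 0 + 0 + 1 + 0 + 0 + 0 + 0 = 2 ≡ 0 (mod 2).
  s_2 = 1 + 0 + 0 + 0 + 0 + 0 + 0 + 0 = 1 ≡ 1 (mod 2).
  s_3 = 1 + 1 + 0 + 0 + 0 + 1 + 0 + 0 = 3 ≡ 1 (mod 2).
  s_4 = 1 + 1 + 0 + 0 + 0 + 1 + 0 + 0 = 3 ≡ 1 (mod 2).
s = (0, 1, 1, 1)^T — this equals column 7 of H (binary 0111), so error is at position 7.
Correct: flip bit 7 of r = 111100010010000 to get c = 111100110010000.


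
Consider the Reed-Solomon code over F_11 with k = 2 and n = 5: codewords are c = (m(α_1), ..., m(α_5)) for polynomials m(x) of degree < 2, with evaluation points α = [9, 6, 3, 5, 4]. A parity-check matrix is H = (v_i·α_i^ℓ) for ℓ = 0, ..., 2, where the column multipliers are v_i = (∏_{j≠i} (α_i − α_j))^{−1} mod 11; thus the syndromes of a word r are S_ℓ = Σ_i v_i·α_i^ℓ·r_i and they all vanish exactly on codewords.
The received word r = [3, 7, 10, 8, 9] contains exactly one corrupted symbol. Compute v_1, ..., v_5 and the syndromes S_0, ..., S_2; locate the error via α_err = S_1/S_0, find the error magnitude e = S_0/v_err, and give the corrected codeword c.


S = (4, 3, 5), error at position 1, error magnitude e = 10, c = [4, 7, 10, 8, 9].

Step 1: column multipliers v_i = (∏_{j≠i}(α_i − α_j))^{−1} mod 11.
  i = 1 (α = 9): (9−6)(9−3)(9−5)(9−4) = 3·6·4·5 = 360 ≡ 8, so v_1 = 8^{−1} = 7 (mod 11).
  i = 2 (α = 6): (6−9)(6−3)(6−5)(6−4) = (−3)·3·1·2 = −18 ≡ 4, so v_2 = 4^{−1} = 3 (mod 11).
  i = 3 (α = 3): (3−9)(3−6)(3−5)(3−4) = (−6)·(−3)·(−2)·(−1) = 36 ≡ 3, so v_3 = 3^{−1} = 4 (mod 11).
  i = 4 (α = 5): (5−9)(5−6)(5−3)(5−4) = (−4)·(−1)·2·1 = 8 ≡ 8, so v_4 = 8^{−1} = 7 (mod 11).
  i = 5 (α = 4): (4−9)(4−6)(4−3)(4−5) = (−5)·(−2)·1·(−1) = −10 ≡ 1, so v_5 = 1^{−1} = 1 (mod 11).
  v = [7, 3, 4, 7, 1].
Step 2: syndromes of r = [3, 7, 10, 8, 9] (all sums mod 11).
  S_0 = Σ v_i r_i = 7·3 + 3·7 + 4·10 + 7·8 + 1·9 = 147 ≡ 4.
  S_1 = Σ v_i α_i r_i = 7·9·3 + 3·6·7 + 4·3·10 + 7·5·8 + 1·4·9 = 751 ≡ 3.
  α_i^2 mod 11 = [4, 3, 9, 3, 5].
  S_2 = Σ v_i α_i^2 r_i = 7·4·3 + 3·3·7 + 4·9·10 + 7·3·8 + 1·5·9 = 720 ≡ 5.
  S = (4, 3, 5) ≠ 0, so r is not a codeword (an error is present).
Step 3: locate the error. For a single error e at position i, S_ℓ = v_i·e·α_i^ℓ, so α_err = S_1/S_0.
  S_0^{−1} = 4^{−1} = 3 (mod 11), so α_err = 3·3 = 9 ≡ 9 = α_1. Error position i = 1.
  Consistency check: S_2/S_1 = 5·4 = 20 ≡ 9 = α_err ✓ (single-error assumption holds).
Step 4: error magnitude e = S_0/v_1 = S_0·∏_{j≠1}(α_1 − α_j) = 4·8 = 32 ≡ 10 (mod 11).
Step 5: correct position 1: c_1 = r_1 − e = 3 − 10 ≡ 4 (mod 11). Hence c = [4, 7, 10, 8, 9].
  Check: interpolating c through the α_i gives m(x) = 2 + 10·x (degree < 2) with m(α_i) = c_i for every i, so c is indeed a codeword.


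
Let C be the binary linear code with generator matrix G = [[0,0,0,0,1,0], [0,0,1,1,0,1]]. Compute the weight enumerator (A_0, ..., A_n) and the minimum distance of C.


Weight distribution: A_0 = 1, A_1 = 1, A_3 = 1, A_4 = 1. Minimum distance d = 1.

Enumerate all 2^2 = 4 messages m ∈ F_2^2.
For each, compute codeword c = mG in F_2^6, then tally its weight.
  m = 00 → c = 000000, weight = 0.
  m = 10 → c = 000010, weight = 1.
  m = 01 → c = 001101, weight = 3.
  m = 11 → c = 001111, weight = 4.
Tally weights:
  weight 0: 1 codewords.
  weight 1: 1 codewords.
  weight 3: 1 codewords.
  weight 4: 1 codewords.
Minimum distance d = smallest w > 0 with A_w > 0 = 1.
Sanity: Σ A_w = 4 = 2^2 = 4 ✓.


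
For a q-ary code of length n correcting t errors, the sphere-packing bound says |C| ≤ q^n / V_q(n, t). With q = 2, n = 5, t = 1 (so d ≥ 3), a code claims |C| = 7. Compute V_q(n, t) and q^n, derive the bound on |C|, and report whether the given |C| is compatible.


V_q(n, t) = 6, q^n = 32, Hamming bound = 5, |C| = 7 > bound (violated).

Step 1: Compute V_q(n, t) = Σ_{j=0}^1 C(n, j) (q−1)^j.
  j = 0: C(5,0)·(1)^0 = 1·1 = 1.
  j = 1: C(5,1)·(1)^1 = 5·1 = 5.
  V_q(n, t) = 1 + 5 = 6.
Step 2: q^n = 2^5 = 32.
Step 3: Hamming bound ⌊q^n / V_q(n,t)⌋ = ⌊32/6⌋ = 5.
Step 4: Compare |C| = 7 to 5: violated.
The claimed |C| lies above the Hamming bound, so no 2-ary code of length 5 with d ≥ 3 can have 7 codewords.


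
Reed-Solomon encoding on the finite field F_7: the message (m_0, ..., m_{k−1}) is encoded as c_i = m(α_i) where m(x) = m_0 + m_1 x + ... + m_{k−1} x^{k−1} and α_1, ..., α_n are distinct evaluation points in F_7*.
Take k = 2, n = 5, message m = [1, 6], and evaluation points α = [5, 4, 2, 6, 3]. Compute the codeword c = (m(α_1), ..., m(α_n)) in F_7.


c = [3, 4, 6, 2, 5]

Message polynomial: m(x) = 1 + 6·x (mod 7).
For each evaluation point α_i, compute m(α_i) mod 7:
  α_1 = 5: Horner steps 6 → 3, so m(5) = 3.
  α_2 = 4: Horner steps 6 → 4, so m(4) = 4.
  α_3 = 2: Horner steps 6 → 6, so m(2) = 6.
  α_4 = 6: Horner steps 6 → 2, so m(6) = 2.
  α_5 = 3: Horner steps 6 → 5, so m(3) = 5.
Codeword c = [3, 4, 6, 2, 5] ∈ F_7^5.


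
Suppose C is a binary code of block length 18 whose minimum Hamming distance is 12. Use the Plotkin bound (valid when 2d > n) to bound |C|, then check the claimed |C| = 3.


Plotkin bound M ≤ 4; given |C| = 3 ≤ bound (satisfied).

Check applicability: 2d = 24, n = 18.
2d − n = 6 > 0, so Plotkin applies.
Compute d/(2d−n) = 12/6 ≈ 2.0000.
⌊d/(2d−n)⌋ = 2.
Plotkin bound: M ≤ 2·2 = 4.
Given |C| = 3, check: satisfied.
This |C| is below the Plotkin bound.


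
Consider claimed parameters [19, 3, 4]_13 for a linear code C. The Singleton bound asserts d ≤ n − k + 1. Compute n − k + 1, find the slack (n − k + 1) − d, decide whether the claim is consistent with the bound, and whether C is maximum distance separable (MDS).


Singleton RHS = n − k + 1 = 17, slack = 13, bound satisfied, not MDS.

Singleton bound: d ≤ n − k + 1.
Here n = 19, k = 3, so n − k + 1 = 17.
Given d = 4, check d ≤ 17: YES.
Slack = (n − k + 1) − d = 13.
The code is NOT MDS (slack = 13 > 0).
Description: the claimed parameters are [19, 3, 4]_13; such a code would be non-MDS.


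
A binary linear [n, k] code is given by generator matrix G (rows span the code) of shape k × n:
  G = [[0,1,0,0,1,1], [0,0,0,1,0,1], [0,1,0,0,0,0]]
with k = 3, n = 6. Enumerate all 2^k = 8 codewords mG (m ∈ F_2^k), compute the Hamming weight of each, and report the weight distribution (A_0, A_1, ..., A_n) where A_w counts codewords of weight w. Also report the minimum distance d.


Weight distribution: A_0 = 1, A_1 = 1, A_2 = 3, A_3 = 3. Minimum distance d = 1.

Enumerate all 2^3 = 8 messages m ∈ F_2^3.
For each, compute codeword c = mG in F_2^6, then tally its weight.
  m = 000 → c = 000000, weight = 0.
  m = 100 → c = 010011, weight = 3.
  m = 010 → c = 000101, weight = 2.
  m = 110 → c = 010110, weight = 3.
  m = 001 → c = 010000, weight = 1.
  m = 101 → c = 000011, weight = 2.
  m = 011 → c = 010101, weight = 3.
  m = 111 → c = 000110, weight = 2.
Tally weights:
  weight 0: 1 codewords.
  weight 1: 1 codewords.
  weight 2: 3 codewords.
  weight 3: 3 codewords.
Minimum distance d = smallest w > 0 with A_w > 0 = 1.
Sanity: Σ A_w = 8 = 2^3 = 8 ✓.
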